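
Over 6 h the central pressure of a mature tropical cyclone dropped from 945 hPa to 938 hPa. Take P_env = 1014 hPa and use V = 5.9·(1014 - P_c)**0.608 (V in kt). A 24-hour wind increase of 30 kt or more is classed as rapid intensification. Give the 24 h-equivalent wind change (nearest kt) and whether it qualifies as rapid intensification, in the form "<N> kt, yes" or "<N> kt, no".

V₁: ΔP = 69, V ≈ 5.9 × 69^0.608 ≈ 77.42 kt.
V₂: ΔP = 76, V ≈ 5.9 × 76^0.608 ≈ 82.11 kt.
ΔV over 6 h = 4.69 kt → 24 h equivalent = 4.69 × 24/6 ≈ 18.76 kt.
19 kt < 30 kt ⇒ not rapid intensification.

19 kt, no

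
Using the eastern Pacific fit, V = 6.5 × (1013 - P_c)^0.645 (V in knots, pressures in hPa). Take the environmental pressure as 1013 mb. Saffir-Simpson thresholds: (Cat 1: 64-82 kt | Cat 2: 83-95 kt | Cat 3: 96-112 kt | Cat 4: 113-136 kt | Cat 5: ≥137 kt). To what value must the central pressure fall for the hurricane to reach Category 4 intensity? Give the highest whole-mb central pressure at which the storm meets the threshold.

Category 4 begins at V = 113 kt.
Required ΔP = (113/6.5)^(1/0.645) = 17.385^1.550 ≈ 83.70 mb.
P_c ≤ 1013 − 83.70 = 929.30, so the highest integer P_c is 929 mb.

929 mb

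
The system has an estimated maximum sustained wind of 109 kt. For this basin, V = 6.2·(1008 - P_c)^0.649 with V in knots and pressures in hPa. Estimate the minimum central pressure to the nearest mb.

ΔP = (V / 6.2)^(1/0.649) = (109/6.2)^1.541.
109/6.2 = 17.581; 17.581^1.541 ≈ 82.87 mb.
P_c = 1008 − 82.87 = 925.13 ≈ 925 mb.

925 mb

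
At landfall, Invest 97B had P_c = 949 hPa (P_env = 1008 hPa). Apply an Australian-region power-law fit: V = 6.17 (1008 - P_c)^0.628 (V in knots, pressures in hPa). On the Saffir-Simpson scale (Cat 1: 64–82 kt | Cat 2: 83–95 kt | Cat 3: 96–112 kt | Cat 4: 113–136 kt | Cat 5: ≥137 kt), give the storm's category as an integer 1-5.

1

ΔP = 1008 − 949 = 59 hPa.
V ≈ 6.17 × 59^0.628 = 6.17 × 12.94 ≈ 80 kt.
80 kt falls in the Category 1 band.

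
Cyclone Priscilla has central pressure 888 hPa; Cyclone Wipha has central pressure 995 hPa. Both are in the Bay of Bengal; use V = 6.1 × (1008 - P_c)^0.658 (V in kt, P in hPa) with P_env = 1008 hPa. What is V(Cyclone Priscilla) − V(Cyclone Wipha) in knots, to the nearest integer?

Cyclone Priscilla: ΔP = 120; V ≈ 6.1 × 120^0.658 ≈ 142.37 kt.
Cyclone Wipha: ΔP = 13; V ≈ 6.1 × 13^0.658 ≈ 32.98 kt.
Difference ≈ 142.37 − 32.98 = 109.39 → 109 kt.

109 kt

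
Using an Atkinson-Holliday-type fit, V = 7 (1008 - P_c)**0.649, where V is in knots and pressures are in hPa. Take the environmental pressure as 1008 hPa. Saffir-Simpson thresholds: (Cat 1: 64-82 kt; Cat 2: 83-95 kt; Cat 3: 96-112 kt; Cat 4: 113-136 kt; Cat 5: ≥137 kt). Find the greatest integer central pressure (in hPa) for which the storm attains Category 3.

Category 3 begins at V = 96 kt.
Required ΔP = (96/7)^(1/0.649) = 13.714^1.541 ≈ 56.52 hPa.
P_c ≤ 1008 − 56.52 = 951.48, so the highest integer P_c is 951 hPa.

951 hPa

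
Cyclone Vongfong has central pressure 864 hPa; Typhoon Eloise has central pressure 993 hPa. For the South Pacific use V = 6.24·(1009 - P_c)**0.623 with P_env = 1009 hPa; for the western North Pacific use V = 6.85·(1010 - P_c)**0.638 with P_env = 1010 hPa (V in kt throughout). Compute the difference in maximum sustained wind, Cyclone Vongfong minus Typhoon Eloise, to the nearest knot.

97 kt

Cyclone Vongfong: ΔP = 145; V ≈ 6.24 × 145^0.623 ≈ 138.59 kt.
Typhoon Eloise: ΔP = 17; V ≈ 6.85 × 17^0.638 ≈ 41.76 kt.
Difference ≈ 138.59 − 41.76 = 96.83 → 97 kt.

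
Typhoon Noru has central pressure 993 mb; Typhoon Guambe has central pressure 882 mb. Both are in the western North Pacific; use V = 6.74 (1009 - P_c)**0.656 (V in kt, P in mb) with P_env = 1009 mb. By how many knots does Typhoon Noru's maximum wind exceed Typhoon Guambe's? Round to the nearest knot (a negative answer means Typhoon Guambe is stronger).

-120 kt

Typhoon Noru: ΔP = 16; V ≈ 6.74 × 16^0.656 ≈ 41.55 kt.
Typhoon Guambe: ΔP = 127; V ≈ 6.74 × 127^0.656 ≈ 161.72 kt.
Difference ≈ 41.55 − 161.72 = -120.17 → -120 kt.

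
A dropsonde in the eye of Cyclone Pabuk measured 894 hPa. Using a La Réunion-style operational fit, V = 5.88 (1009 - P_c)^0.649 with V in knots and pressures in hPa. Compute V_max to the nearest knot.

128 kt

ΔP = 1009 − 894 = 115 hPa.
115^0.649 ≈ 21.747.
V ≈ 5.88 × 21.747 ≈ 127.9 kt.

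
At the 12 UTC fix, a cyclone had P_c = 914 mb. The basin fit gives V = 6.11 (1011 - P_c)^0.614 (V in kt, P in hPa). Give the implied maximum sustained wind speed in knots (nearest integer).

101 kt

ΔP = 1011 − 914 = 97 mb.
97^0.614 ≈ 16.591.
V ≈ 6.11 × 16.591 ≈ 101.4 kt.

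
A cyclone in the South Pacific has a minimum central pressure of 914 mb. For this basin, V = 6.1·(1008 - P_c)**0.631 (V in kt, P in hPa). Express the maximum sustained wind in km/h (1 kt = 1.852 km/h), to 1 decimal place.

198.6 km/h

ΔP = 1008 − 914 = 94 mb.
V ≈ 6.1 × 94^0.631 = 6.1 × 17.581 ≈ 107.244 kt.
107.244 × 1.852 ≈ 198.62 km/h → 198.6 km/h.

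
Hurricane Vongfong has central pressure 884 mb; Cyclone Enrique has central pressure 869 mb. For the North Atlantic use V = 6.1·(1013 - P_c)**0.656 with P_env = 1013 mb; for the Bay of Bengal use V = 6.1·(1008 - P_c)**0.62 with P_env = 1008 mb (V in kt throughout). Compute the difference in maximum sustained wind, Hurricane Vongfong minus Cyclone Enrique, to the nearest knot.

18 kt

Hurricane Vongfong: ΔP = 129; V ≈ 6.1 × 129^0.656 ≈ 147.87 kt.
Cyclone Enrique: ΔP = 139; V ≈ 6.1 × 139^0.62 ≈ 130.02 kt.
Difference ≈ 147.87 − 130.02 = 17.85 → 18 kt.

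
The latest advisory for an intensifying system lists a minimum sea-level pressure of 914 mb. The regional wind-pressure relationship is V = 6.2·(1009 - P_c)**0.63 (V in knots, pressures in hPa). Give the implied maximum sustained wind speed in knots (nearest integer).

109 kt

ΔP = 1009 − 914 = 95 mb.
95^0.63 ≈ 17.618.
V ≈ 6.2 × 17.618 ≈ 109.2 kt.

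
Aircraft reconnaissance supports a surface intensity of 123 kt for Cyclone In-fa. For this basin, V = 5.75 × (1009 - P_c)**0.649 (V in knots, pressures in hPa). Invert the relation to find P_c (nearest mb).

ΔP = (V / 5.75)^(1/0.649) = (123/5.75)^1.541.
123/5.75 = 21.391; 21.391^1.541 ≈ 112.12 mb.
P_c = 1009 − 112.12 = 896.88 ≈ 897 mb.

897 mb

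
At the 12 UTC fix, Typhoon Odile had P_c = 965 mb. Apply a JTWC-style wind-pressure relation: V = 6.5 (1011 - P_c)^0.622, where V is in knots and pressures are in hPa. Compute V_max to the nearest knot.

70 kt

ΔP = 1011 − 965 = 46 mb.
46^0.622 ≈ 10.820.
V ≈ 6.5 × 10.820 ≈ 70.3 kt.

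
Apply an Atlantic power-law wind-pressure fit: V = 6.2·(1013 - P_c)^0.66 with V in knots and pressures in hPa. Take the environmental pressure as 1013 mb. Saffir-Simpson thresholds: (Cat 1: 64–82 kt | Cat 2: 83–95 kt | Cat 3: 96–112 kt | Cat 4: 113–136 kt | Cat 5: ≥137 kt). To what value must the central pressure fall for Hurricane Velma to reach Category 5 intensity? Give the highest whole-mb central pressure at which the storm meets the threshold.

Category 5 begins at V = 137 kt.
Required ΔP = (137/6.2)^(1/0.66) = 22.097^1.515 ≈ 108.86 mb.
P_c ≤ 1013 − 108.86 = 904.14, so the highest integer P_c is 904 mb.

904 mb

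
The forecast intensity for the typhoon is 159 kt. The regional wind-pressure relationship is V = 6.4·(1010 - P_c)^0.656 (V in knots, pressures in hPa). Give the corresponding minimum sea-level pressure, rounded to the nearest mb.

876 mb

ΔP = (V / 6.4)^(1/0.656) = (159/6.4)^1.524.
159/6.4 = 24.844; 24.844^1.524 ≈ 133.92 mb.
P_c = 1010 − 133.92 = 876.08 ≈ 876 mb.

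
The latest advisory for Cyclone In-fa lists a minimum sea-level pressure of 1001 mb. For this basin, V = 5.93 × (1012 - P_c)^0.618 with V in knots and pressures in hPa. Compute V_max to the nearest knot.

26 kt

ΔP = 1012 − 1001 = 11 mb.
11^0.618 ≈ 4.401.
V ≈ 5.93 × 4.401 ≈ 26.1 kt.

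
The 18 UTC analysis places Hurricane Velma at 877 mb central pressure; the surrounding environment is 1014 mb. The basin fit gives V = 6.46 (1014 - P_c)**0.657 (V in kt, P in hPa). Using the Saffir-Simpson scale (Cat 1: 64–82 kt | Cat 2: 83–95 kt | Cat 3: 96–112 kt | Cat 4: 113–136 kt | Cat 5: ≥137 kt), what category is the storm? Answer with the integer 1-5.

ΔP = 1014 − 877 = 137 mb.
V ≈ 6.46 × 137^0.657 = 6.46 × 25.34 ≈ 164 kt.
164 kt falls in the Category 5 band.

5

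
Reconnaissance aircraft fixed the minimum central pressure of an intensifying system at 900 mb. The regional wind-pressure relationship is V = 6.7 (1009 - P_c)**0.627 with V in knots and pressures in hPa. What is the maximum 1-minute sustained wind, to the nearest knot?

127 kt

ΔP = 1009 − 900 = 109 mb.
109^0.627 ≈ 18.944.
V ≈ 6.7 × 18.944 ≈ 126.9 kt.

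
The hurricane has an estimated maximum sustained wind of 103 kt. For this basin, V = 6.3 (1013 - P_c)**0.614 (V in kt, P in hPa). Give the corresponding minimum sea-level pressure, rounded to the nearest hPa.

ΔP = (V / 6.3)^(1/0.614) = (103/6.3)^1.629.
103/6.3 = 16.349; 16.349^1.629 ≈ 94.71 hPa.
P_c = 1013 − 94.71 = 918.29 ≈ 918 hPa.

918 hPa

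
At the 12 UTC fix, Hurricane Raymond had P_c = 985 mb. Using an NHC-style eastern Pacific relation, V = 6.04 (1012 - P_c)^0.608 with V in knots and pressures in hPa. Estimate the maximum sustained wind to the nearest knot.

45 kt

ΔP = 1012 − 985 = 27 mb.
27^0.608 ≈ 7.418.
V ≈ 6.04 × 7.418 ≈ 44.8 kt.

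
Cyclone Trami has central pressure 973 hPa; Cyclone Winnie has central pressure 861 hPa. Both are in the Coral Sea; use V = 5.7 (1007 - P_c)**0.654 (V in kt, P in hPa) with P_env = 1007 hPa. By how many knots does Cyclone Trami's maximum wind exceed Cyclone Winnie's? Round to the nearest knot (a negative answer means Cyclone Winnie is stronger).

Cyclone Trami: ΔP = 34; V ≈ 5.7 × 34^0.654 ≈ 57.21 kt.
Cyclone Winnie: ΔP = 146; V ≈ 5.7 × 146^0.654 ≈ 148.38 kt.
Difference ≈ 57.21 − 148.38 = -91.17 → -91 kt.

-91 kt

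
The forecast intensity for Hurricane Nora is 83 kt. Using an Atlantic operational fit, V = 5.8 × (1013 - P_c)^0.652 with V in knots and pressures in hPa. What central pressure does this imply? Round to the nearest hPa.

ΔP = (V / 5.8)^(1/0.652) = (83/5.8)^1.534.
83/5.8 = 14.310; 14.310^1.534 ≈ 59.22 hPa.
P_c = 1013 − 59.22 = 953.78 ≈ 954 hPa.

954 hPa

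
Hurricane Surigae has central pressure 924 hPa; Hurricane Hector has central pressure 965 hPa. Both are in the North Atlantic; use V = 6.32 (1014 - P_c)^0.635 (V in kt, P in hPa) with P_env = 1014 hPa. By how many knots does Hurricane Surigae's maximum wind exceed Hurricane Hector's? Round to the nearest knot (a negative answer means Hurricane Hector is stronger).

Hurricane Surigae: ΔP = 90; V ≈ 6.32 × 90^0.635 ≈ 110.07 kt.
Hurricane Hector: ΔP = 49; V ≈ 6.32 × 49^0.635 ≈ 74.82 kt.
Difference ≈ 110.07 − 74.82 = 35.25 → 35 kt.

35 kt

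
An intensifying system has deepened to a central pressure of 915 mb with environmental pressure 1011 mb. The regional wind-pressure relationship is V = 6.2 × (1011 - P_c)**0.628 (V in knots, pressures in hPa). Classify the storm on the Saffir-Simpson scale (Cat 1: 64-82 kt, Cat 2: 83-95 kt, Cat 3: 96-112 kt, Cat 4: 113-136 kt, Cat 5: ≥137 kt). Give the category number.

ΔP = 1011 − 915 = 96 mb.
V ≈ 6.2 × 96^0.628 = 6.2 × 17.57 ≈ 109 kt.
109 kt falls in the Category 3 band.

3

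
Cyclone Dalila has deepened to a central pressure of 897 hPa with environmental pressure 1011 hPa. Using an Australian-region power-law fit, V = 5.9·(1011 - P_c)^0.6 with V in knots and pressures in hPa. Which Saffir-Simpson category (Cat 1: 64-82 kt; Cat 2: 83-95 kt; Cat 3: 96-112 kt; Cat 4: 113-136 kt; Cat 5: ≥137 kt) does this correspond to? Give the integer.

3

ΔP = 1011 − 897 = 114 hPa.
V ≈ 5.9 × 114^0.6 = 5.9 × 17.15 ≈ 101 kt.
101 kt falls in the Category 3 band.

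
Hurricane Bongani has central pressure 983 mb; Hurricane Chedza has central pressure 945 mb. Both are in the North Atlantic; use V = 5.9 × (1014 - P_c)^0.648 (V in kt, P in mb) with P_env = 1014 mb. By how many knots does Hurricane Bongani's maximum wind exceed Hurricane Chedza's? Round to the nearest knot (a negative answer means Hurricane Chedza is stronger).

-37 kt

Hurricane Bongani: ΔP = 31; V ≈ 5.9 × 31^0.648 ≈ 54.61 kt.
Hurricane Chedza: ΔP = 69; V ≈ 5.9 × 69^0.648 ≈ 91.71 kt.
Difference ≈ 54.61 − 91.71 = -37.10 → -37 kt.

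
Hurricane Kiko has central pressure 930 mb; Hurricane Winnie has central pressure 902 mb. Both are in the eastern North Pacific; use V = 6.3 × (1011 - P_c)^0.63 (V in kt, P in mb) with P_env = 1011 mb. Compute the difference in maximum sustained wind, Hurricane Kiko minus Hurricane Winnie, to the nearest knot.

Hurricane Kiko: ΔP = 81; V ≈ 6.3 × 81^0.63 ≈ 100.39 kt.
Hurricane Winnie: ΔP = 109; V ≈ 6.3 × 109^0.63 ≈ 121.04 kt.
Difference ≈ 100.39 − 121.04 = -20.65 → -21 kt.

-21 kt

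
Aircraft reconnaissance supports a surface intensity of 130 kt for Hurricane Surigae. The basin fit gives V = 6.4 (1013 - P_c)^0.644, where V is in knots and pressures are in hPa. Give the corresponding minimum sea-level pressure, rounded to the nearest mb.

ΔP = (V / 6.4)^(1/0.644) = (130/6.4)^1.553.
130/6.4 = 20.312; 20.312^1.553 ≈ 107.32 mb.
P_c = 1013 − 107.32 = 905.68 ≈ 906 mb.

906 mb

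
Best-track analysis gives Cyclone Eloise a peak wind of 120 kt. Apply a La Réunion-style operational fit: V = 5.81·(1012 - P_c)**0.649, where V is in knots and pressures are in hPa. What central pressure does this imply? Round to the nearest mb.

906 mb

ΔP = (V / 5.81)^(1/0.649) = (120/5.81)^1.541.
120/5.81 = 20.654; 20.654^1.541 ≈ 106.22 mb.
P_c = 1012 − 106.22 = 905.78 ≈ 906 mb.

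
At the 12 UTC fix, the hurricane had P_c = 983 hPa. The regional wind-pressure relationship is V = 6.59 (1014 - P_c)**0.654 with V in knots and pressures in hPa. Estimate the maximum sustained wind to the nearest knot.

62 kt

ΔP = 1014 − 983 = 31 hPa.
31^0.654 ≈ 9.448.
V ≈ 6.59 × 9.448 ≈ 62.3 kt.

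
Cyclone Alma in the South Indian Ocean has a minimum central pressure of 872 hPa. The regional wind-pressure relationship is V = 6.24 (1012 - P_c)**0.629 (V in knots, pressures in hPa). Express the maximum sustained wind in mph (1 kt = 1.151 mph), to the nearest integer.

ΔP = 1012 − 872 = 140 hPa.
V ≈ 6.24 × 140^0.629 = 6.24 × 22.383 ≈ 139.669 kt.
139.669 × 1.151 ≈ 160.76 mph → 161 mph.

161 mph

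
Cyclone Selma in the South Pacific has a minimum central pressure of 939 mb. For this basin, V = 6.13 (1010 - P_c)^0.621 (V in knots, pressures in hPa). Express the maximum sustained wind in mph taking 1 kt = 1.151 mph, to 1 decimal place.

99.6 mph

ΔP = 1010 − 939 = 71 mb.
V ≈ 6.13 × 71^0.621 = 6.13 × 14.113 ≈ 86.515 kt.
86.515 × 1.151 ≈ 99.58 mph → 99.6 mph.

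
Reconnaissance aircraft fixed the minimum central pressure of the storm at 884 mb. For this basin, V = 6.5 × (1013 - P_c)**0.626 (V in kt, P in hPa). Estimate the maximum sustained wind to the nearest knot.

136 kt

ΔP = 1013 − 884 = 129 mb.
129^0.626 ≈ 20.952.
V ≈ 6.5 × 20.952 ≈ 136.2 kt.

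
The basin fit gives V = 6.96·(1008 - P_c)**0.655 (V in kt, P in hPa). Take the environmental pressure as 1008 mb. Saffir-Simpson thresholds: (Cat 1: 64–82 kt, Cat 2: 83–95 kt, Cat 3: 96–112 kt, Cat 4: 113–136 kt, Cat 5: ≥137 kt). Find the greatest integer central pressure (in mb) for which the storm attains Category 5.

Category 5 begins at V = 137 kt.
Required ΔP = (137/6.96)^(1/0.655) = 19.684^1.527 ≈ 94.57 mb.
P_c ≤ 1008 − 94.57 = 913.43, so the highest integer P_c is 913 mb.

913 mb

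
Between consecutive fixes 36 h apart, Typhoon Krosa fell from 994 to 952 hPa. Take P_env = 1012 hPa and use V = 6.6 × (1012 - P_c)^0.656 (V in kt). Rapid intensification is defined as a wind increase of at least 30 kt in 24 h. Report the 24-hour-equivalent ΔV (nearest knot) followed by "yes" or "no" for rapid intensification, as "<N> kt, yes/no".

35 kt, yes

V₁: ΔP = 18, V ≈ 6.6 × 18^0.656 ≈ 43.95 kt.
V₂: ΔP = 60, V ≈ 6.6 × 60^0.656 ≈ 96.83 kt.
ΔV over 36 h = 52.88 kt → 24 h equivalent = 52.88 × 24/36 ≈ 35.25 kt.
35 kt ≥ 30 kt ⇒ rapid intensification.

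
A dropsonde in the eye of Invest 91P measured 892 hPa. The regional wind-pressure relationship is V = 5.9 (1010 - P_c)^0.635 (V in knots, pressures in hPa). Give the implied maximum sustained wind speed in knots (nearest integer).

122 kt

ΔP = 1010 − 892 = 118 hPa.
118^0.635 ≈ 20.685.
V ≈ 5.9 × 20.685 ≈ 122.0 kt.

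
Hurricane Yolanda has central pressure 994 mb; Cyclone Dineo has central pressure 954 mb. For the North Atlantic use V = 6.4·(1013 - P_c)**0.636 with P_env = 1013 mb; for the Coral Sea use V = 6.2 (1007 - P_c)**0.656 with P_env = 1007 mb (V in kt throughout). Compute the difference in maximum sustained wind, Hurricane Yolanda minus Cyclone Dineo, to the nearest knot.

-42 kt

Hurricane Yolanda: ΔP = 19; V ≈ 6.4 × 19^0.636 ≈ 41.64 kt.
Cyclone Dineo: ΔP = 53; V ≈ 6.2 × 53^0.656 ≈ 83.85 kt.
Difference ≈ 41.64 − 83.85 = -42.21 → -42 kt.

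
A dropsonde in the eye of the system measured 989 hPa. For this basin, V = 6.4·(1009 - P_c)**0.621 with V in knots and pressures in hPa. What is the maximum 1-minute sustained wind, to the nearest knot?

41 kt

ΔP = 1009 − 989 = 20 hPa.
20^0.621 ≈ 6.426.
V ≈ 6.4 × 6.426 ≈ 41.1 kt.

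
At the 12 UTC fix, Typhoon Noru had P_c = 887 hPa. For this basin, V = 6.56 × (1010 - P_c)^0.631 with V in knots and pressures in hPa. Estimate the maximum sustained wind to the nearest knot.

ΔP = 1010 − 887 = 123 hPa.
123^0.631 ≈ 20.832.
V ≈ 6.56 × 20.832 ≈ 136.7 kt.

137 kt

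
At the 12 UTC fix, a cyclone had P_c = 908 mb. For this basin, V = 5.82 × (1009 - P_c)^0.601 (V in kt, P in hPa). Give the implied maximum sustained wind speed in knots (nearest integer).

93 kt

ΔP = 1009 − 908 = 101 mb.
101^0.601 ≈ 16.018.
V ≈ 5.82 × 16.018 ≈ 93.2 kt.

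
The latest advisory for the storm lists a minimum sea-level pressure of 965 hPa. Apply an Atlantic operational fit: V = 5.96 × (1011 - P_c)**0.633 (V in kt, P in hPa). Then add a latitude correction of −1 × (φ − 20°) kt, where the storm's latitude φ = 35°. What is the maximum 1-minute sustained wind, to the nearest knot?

52 kt

ΔP = 1011 − 965 = 46 hPa.
46^0.633 ≈ 11.286.
V ≈ 5.96 × 11.286 ≈ 67.3 kt.
Latitude correction: −1 × (35 − 20) = -15 kt.
Corrected V ≈ 52.3 kt → 52 kt.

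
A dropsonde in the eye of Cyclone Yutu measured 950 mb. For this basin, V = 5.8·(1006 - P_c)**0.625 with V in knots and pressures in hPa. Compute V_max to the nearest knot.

72 kt

ΔP = 1006 − 950 = 56 mb.
56^0.625 ≈ 12.377.
V ≈ 5.8 × 12.377 ≈ 71.8 kt.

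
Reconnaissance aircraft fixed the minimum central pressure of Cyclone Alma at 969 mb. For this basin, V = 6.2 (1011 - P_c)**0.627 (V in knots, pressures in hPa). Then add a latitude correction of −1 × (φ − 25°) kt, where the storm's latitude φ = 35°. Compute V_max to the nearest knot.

55 kt

ΔP = 1011 − 969 = 42 mb.
42^0.627 ≈ 10.418.
V ≈ 6.2 × 10.418 ≈ 64.6 kt.
Latitude correction: −1 × (35 − 25) = -10 kt.
Corrected V ≈ 54.6 kt → 55 kt.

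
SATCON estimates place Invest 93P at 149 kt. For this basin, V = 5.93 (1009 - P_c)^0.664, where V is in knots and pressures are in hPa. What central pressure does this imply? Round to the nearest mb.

881 mb

ΔP = (V / 5.93)^(1/0.664) = (149/5.93)^1.506.
149/5.93 = 25.126; 25.126^1.506 ≈ 128.42 mb.
P_c = 1009 − 128.42 = 880.58 ≈ 881 mb.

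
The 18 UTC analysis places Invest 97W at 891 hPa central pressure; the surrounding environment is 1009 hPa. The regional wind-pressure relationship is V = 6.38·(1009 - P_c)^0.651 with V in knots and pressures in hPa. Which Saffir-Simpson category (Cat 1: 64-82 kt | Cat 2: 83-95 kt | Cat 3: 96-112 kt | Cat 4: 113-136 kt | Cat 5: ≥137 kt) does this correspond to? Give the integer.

5

ΔP = 1009 − 891 = 118 hPa.
V ≈ 6.38 × 118^0.651 = 6.38 × 22.33 ≈ 142 kt.
142 kt falls in the Category 5 band.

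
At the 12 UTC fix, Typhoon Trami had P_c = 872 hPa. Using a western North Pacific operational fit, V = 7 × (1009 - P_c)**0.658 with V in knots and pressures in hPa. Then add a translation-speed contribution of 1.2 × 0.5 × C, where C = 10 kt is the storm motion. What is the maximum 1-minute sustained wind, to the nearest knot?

184 kt

ΔP = 1009 − 872 = 137 hPa.
137^0.658 ≈ 25.466.
V ≈ 7 × 25.466 ≈ 178.3 kt.
Translation term: 1.2 × 0.5 × 10 = 6 kt.
Corrected V ≈ 184.3 kt → 184 kt.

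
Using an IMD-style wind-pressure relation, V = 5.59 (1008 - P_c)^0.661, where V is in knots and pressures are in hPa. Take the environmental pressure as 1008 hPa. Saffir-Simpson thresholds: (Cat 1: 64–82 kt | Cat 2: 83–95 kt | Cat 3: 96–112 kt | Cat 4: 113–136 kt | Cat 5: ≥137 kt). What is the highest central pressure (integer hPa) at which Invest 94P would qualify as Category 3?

Category 3 begins at V = 96 kt.
Required ΔP = (96/5.59)^(1/0.661) = 17.174^1.513 ≈ 73.82 hPa.
P_c ≤ 1008 − 73.82 = 934.18, so the highest integer P_c is 934 hPa.

934 hPa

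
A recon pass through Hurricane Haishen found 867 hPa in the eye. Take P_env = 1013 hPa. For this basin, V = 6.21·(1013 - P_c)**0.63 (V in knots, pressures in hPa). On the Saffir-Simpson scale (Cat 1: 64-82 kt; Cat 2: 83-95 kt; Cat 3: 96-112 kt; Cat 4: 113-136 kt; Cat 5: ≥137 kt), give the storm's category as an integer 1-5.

5

ΔP = 1013 − 867 = 146 hPa.
V ≈ 6.21 × 146^0.63 = 6.21 × 23.10 ≈ 143 kt.
143 kt falls in the Category 5 band.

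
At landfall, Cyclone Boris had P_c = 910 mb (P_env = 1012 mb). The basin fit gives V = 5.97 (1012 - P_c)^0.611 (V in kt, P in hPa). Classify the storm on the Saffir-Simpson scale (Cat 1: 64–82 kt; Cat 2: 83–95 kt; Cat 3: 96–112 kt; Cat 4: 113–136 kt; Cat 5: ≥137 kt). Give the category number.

ΔP = 1012 − 910 = 102 mb.
V ≈ 5.97 × 102^0.611 = 5.97 × 16.88 ≈ 101 kt.
101 kt falls in the Category 3 band.

3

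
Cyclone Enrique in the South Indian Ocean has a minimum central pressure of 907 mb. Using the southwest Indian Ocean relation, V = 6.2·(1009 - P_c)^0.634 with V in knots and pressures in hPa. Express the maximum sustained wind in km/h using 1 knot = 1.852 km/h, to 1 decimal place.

ΔP = 1009 − 907 = 102 mb.
V ≈ 6.2 × 102^0.634 = 6.2 × 18.769 ≈ 116.371 kt.
116.371 × 1.852 ≈ 215.52 km/h → 215.5 km/h.

215.5 km/h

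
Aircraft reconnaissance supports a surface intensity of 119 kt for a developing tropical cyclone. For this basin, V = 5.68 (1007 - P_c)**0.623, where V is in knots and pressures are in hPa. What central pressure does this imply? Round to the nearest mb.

ΔP = (V / 5.68)^(1/0.623) = (119/5.68)^1.605.
119/5.68 = 20.951; 20.951^1.605 ≈ 132.04 mb.
P_c = 1007 − 132.04 = 874.96 ≈ 875 mb.

875 mb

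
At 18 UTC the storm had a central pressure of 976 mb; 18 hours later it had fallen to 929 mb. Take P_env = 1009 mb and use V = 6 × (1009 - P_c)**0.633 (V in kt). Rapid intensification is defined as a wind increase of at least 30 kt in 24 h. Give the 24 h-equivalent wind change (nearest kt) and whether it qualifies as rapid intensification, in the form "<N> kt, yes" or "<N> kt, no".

V₁: ΔP = 33, V ≈ 6 × 33^0.633 ≈ 54.87 kt.
V₂: ΔP = 80, V ≈ 6 × 80^0.633 ≈ 96.12 kt.
ΔV over 18 h = 41.25 kt → 24 h equivalent = 41.25 × 24/18 ≈ 55.00 kt.
55 kt ≥ 30 kt ⇒ rapid intensification.

55 kt, yes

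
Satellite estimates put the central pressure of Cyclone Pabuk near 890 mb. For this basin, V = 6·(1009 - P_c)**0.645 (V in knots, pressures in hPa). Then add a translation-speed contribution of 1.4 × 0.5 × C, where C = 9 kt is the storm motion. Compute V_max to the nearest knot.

137 kt

ΔP = 1009 − 890 = 119 mb.
119^0.645 ≈ 21.814.
V ≈ 6 × 21.814 ≈ 130.9 kt.
Translation term: 1.4 × 0.5 × 9 = 6.3 kt.
Corrected V ≈ 137.2 kt → 137 kt.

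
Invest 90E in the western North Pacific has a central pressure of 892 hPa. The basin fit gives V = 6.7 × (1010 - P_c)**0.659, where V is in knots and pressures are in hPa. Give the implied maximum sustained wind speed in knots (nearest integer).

ΔP = 1010 − 892 = 118 hPa.
118^0.659 ≈ 23.194.
V ≈ 6.7 × 23.194 ≈ 155.4 kt.

155 kt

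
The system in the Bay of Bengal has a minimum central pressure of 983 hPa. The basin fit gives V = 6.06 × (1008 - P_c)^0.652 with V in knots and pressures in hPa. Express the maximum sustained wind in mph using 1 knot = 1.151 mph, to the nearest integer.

57 mph

ΔP = 1008 − 983 = 25 hPa.
V ≈ 6.06 × 25^0.652 = 6.06 × 8.156 ≈ 49.423 kt.
49.423 × 1.151 ≈ 56.89 mph → 57 mph.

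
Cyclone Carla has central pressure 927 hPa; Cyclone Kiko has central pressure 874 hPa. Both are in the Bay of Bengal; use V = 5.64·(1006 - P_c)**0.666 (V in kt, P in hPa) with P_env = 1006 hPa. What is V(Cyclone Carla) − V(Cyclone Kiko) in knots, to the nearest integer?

-42 kt

Cyclone Carla: ΔP = 79; V ≈ 5.64 × 79^0.666 ≈ 103.54 kt.
Cyclone Kiko: ΔP = 132; V ≈ 5.64 × 132^0.666 ≈ 145.74 kt.
Difference ≈ 103.54 − 145.74 = -42.20 → -42 kt.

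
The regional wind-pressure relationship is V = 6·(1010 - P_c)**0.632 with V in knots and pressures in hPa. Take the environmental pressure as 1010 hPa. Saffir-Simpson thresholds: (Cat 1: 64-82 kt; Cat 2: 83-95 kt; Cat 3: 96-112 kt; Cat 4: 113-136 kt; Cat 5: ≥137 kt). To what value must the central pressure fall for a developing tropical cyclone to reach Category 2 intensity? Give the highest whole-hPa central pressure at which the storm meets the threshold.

Category 2 begins at V = 83 kt.
Required ΔP = (83/6)^(1/0.632) = 13.833^1.582 ≈ 63.87 hPa.
P_c ≤ 1010 − 63.87 = 946.13, so the highest integer P_c is 946 hPa.

946 hPa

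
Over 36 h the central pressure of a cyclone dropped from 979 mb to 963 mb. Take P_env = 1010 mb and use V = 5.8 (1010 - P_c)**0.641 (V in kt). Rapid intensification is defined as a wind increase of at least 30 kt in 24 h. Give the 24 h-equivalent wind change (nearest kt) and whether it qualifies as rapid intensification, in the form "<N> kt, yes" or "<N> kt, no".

V₁: ΔP = 31, V ≈ 5.8 × 31^0.641 ≈ 52.41 kt.
V₂: ΔP = 47, V ≈ 5.8 × 47^0.641 ≈ 68.43 kt.
ΔV over 36 h = 16.02 kt → 24 h equivalent = 16.02 × 24/36 ≈ 10.68 kt.
11 kt < 30 kt ⇒ not rapid intensification.

11 kt, no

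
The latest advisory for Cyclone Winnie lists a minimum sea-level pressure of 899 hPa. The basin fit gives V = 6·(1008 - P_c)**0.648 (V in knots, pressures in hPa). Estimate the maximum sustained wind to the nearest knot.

ΔP = 1008 − 899 = 109 hPa.
109^0.648 ≈ 20.905.
V ≈ 6 × 20.905 ≈ 125.4 kt.

125 kt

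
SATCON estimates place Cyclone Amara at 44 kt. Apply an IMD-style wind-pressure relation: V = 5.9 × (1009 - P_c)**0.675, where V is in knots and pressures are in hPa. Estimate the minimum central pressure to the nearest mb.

ΔP = (V / 5.9)^(1/0.675) = (44/5.9)^1.481.
44/5.9 = 7.458; 7.458^1.481 ≈ 19.62 mb.
P_c = 1009 − 19.62 = 989.38 ≈ 989 mb.

989 mb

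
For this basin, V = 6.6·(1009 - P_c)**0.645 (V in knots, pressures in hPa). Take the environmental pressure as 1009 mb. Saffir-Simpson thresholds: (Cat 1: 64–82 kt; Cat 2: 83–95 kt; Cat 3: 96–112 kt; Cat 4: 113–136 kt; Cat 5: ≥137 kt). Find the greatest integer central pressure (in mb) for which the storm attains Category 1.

975 mb

Category 1 begins at V = 64 kt.
Required ΔP = (64/6.6)^(1/0.645) = 9.697^1.550 ≈ 33.86 mb.
P_c ≤ 1009 − 33.86 = 975.14, so the highest integer P_c is 975 mb.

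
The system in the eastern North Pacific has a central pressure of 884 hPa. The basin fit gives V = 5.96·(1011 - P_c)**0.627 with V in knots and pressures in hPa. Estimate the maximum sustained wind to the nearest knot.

ΔP = 1011 − 884 = 127 hPa.
127^0.627 ≈ 20.849.
V ≈ 5.96 × 20.849 ≈ 124.3 kt.

124 kt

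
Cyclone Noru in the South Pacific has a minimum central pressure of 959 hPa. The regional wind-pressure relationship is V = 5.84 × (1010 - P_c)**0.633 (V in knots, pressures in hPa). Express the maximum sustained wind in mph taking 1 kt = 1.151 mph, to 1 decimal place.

81.0 mph

ΔP = 1010 − 959 = 51 hPa.
V ≈ 5.84 × 51^0.633 = 5.84 × 12.047 ≈ 70.357 kt.
70.357 × 1.151 ≈ 80.98 mph → 81.0 mph.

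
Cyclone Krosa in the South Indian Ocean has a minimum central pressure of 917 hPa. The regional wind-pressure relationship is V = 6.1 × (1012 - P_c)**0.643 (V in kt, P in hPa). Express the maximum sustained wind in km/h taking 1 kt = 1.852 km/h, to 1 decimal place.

ΔP = 1012 − 917 = 95 hPa.
V ≈ 6.1 × 95^0.643 = 6.1 × 18.693 ≈ 114.027 kt.
114.027 × 1.852 ≈ 211.18 km/h → 211.2 km/h.

211.2 km/h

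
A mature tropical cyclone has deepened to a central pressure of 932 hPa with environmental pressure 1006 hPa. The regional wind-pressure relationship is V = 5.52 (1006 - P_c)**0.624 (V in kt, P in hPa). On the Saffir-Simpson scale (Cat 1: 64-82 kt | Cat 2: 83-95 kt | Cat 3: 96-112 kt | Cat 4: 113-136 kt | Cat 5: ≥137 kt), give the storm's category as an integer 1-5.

1

ΔP = 1006 − 932 = 74 hPa.
V ≈ 5.52 × 74^0.624 = 5.52 × 14.67 ≈ 81 kt.
81 kt falls in the Category 1 band.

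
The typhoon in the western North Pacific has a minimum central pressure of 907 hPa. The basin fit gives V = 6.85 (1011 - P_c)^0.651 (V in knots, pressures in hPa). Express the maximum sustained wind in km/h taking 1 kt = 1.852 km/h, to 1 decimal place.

260.9 km/h

ΔP = 1011 − 907 = 104 hPa.
V ≈ 6.85 × 104^0.651 = 6.85 × 20.563 ≈ 140.857 kt.
140.857 × 1.852 ≈ 260.87 km/h → 260.9 km/h.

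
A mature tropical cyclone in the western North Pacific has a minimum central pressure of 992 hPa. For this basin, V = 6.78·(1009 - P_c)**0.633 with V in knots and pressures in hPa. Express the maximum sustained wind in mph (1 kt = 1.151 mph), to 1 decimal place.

46.9 mph

ΔP = 1009 − 992 = 17 hPa.
V ≈ 6.78 × 17^0.633 = 6.78 × 6.010 ≈ 40.748 kt.
40.748 × 1.151 ≈ 46.90 mph → 46.9 mph.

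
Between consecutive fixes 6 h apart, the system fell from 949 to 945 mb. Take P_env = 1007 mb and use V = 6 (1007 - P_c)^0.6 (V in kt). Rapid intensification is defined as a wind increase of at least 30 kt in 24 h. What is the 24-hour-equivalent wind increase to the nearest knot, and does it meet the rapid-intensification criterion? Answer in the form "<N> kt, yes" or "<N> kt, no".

V₁: ΔP = 58, V ≈ 6 × 58^0.6 ≈ 68.58 kt.
V₂: ΔP = 62, V ≈ 6 × 62^0.6 ≈ 71.38 kt.
ΔV over 6 h = 2.80 kt → 24 h equivalent = 2.80 × 24/6 ≈ 11.20 kt.
11 kt < 30 kt ⇒ not rapid intensification.

11 kt, no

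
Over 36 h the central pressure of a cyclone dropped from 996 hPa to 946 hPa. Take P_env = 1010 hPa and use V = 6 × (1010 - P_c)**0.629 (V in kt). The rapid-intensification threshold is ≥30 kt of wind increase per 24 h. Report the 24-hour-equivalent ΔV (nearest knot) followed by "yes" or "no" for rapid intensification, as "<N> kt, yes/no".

V₁: ΔP = 14, V ≈ 6 × 14^0.629 ≈ 31.55 kt.
V₂: ΔP = 64, V ≈ 6 × 64^0.629 ≈ 82.08 kt.
ΔV over 36 h = 50.53 kt → 24 h equivalent = 50.53 × 24/36 ≈ 33.69 kt.
34 kt ≥ 30 kt ⇒ rapid intensification.

34 kt, yes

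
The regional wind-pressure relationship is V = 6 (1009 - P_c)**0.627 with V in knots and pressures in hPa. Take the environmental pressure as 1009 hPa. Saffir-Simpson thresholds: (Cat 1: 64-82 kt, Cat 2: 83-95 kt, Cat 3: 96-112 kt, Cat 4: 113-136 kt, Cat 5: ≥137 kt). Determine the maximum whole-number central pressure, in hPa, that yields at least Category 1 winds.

965 hPa

Category 1 begins at V = 64 kt.
Required ΔP = (64/6)^(1/0.627) = 10.667^1.595 ≈ 43.61 hPa.
P_c ≤ 1009 − 43.61 = 965.39, so the highest integer P_c is 965 hPa.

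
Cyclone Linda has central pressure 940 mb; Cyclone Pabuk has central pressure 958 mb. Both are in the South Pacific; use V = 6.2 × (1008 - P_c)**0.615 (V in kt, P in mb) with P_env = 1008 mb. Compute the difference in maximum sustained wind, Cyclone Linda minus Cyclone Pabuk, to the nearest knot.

Cyclone Linda: ΔP = 68; V ≈ 6.2 × 68^0.615 ≈ 83.06 kt.
Cyclone Pabuk: ΔP = 50; V ≈ 6.2 × 50^0.615 ≈ 68.75 kt.
Difference ≈ 83.06 − 68.75 = 14.31 → 14 kt.

14 kt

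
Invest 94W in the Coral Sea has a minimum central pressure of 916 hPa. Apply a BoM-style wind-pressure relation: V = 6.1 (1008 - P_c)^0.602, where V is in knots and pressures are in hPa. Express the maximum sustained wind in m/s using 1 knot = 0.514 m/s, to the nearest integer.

ΔP = 1008 − 916 = 92 hPa.
V ≈ 6.1 × 92^0.602 = 6.1 × 15.212 ≈ 92.796 kt.
92.796 × 0.514 ≈ 47.70 m/s → 48 m/s.

48 m/s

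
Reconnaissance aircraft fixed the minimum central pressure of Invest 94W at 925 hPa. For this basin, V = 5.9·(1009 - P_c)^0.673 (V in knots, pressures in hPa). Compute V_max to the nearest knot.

116 kt

ΔP = 1009 − 925 = 84 hPa.
84^0.673 ≈ 19.726.
V ≈ 5.9 × 19.726 ≈ 116.4 kt.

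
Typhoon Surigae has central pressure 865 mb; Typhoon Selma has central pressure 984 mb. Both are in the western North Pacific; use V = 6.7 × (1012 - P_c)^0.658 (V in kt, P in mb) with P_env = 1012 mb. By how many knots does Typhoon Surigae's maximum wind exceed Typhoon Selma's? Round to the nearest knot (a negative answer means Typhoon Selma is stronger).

119 kt

Typhoon Surigae: ΔP = 147; V ≈ 6.7 × 147^0.658 ≈ 178.72 kt.
Typhoon Selma: ΔP = 28; V ≈ 6.7 × 28^0.658 ≈ 60.02 kt.
Difference ≈ 178.72 − 60.02 = 118.70 → 119 kt.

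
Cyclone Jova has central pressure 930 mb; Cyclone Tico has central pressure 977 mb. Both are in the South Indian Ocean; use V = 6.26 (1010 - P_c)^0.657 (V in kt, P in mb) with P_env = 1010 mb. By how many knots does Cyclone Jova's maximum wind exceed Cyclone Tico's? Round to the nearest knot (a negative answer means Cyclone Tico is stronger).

Cyclone Jova: ΔP = 80; V ≈ 6.26 × 80^0.657 ≈ 111.40 kt.
Cyclone Tico: ΔP = 33; V ≈ 6.26 × 33^0.657 ≈ 62.26 kt.
Difference ≈ 111.40 − 62.26 = 49.14 → 49 kt.

49 kt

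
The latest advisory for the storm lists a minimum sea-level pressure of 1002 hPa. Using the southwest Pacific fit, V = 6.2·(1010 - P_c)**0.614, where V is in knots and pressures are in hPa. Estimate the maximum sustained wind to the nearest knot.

22 kt

ΔP = 1010 − 1002 = 8 hPa.
8^0.614 ≈ 3.585.
V ≈ 6.2 × 3.585 ≈ 22.2 kt.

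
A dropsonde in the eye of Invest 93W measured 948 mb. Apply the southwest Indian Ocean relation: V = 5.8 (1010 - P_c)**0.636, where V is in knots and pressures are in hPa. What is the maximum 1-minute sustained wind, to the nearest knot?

ΔP = 1010 − 948 = 62 mb.
62^0.636 ≈ 13.803.
V ≈ 5.8 × 13.803 ≈ 80.1 kt.

80 kt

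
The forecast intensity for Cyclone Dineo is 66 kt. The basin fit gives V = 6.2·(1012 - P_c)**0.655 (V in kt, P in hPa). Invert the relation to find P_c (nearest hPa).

975 hPa

ΔP = (V / 6.2)^(1/0.655) = (66/6.2)^1.527.
66/6.2 = 10.645; 10.645^1.527 ≈ 37.00 hPa.
P_c = 1012 − 37.00 = 975.00 ≈ 975 hPa.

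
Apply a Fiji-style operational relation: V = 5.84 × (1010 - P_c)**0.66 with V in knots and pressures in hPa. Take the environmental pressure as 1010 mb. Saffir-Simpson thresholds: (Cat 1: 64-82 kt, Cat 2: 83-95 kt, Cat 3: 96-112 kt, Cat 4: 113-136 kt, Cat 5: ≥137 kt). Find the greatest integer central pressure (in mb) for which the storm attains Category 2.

954 mb

Category 2 begins at V = 83 kt.
Required ΔP = (83/5.84)^(1/0.66) = 14.212^1.515 ≈ 55.78 mb.
P_c ≤ 1010 − 55.78 = 954.22, so the highest integer P_c is 954 mb.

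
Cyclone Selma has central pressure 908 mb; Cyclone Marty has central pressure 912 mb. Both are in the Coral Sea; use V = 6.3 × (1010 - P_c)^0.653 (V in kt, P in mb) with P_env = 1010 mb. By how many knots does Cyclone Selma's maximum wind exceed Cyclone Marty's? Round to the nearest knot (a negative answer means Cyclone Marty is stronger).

Cyclone Selma: ΔP = 102; V ≈ 6.3 × 102^0.653 ≈ 129.11 kt.
Cyclone Marty: ΔP = 98; V ≈ 6.3 × 98^0.653 ≈ 125.78 kt.
Difference ≈ 129.11 − 125.78 = 3.33 → 3 kt.

3 kt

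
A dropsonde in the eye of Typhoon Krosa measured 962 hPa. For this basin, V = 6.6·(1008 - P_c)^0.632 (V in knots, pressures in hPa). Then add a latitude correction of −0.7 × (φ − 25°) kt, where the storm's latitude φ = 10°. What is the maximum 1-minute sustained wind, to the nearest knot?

ΔP = 1008 − 962 = 46 hPa.
46^0.632 ≈ 11.243.
V ≈ 6.6 × 11.243 ≈ 74.2 kt.
Latitude correction: −0.7 × (10 − 25) = 10.5 kt.
Corrected V ≈ 84.7 kt → 85 kt.

85 kt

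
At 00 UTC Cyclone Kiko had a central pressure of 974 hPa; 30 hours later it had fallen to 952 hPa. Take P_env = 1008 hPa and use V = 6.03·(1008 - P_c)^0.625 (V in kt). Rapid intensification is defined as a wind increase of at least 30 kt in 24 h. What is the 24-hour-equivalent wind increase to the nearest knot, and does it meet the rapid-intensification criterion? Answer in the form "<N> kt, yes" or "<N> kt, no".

16 kt, no

V₁: ΔP = 34, V ≈ 6.03 × 34^0.625 ≈ 54.64 kt.
V₂: ΔP = 56, V ≈ 6.03 × 56^0.625 ≈ 74.63 kt.
ΔV over 30 h = 19.99 kt → 24 h equivalent = 19.99 × 24/30 ≈ 15.99 kt.
16 kt < 30 kt ⇒ not rapid intensification.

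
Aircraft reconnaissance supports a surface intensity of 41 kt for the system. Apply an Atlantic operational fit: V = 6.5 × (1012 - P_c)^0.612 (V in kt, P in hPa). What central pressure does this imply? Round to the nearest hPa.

ΔP = (V / 6.5)^(1/0.612) = (41/6.5)^1.634.
41/6.5 = 6.308; 6.308^1.634 ≈ 20.28 hPa.
P_c = 1012 − 20.28 = 991.72 ≈ 992 hPa.

992 hPa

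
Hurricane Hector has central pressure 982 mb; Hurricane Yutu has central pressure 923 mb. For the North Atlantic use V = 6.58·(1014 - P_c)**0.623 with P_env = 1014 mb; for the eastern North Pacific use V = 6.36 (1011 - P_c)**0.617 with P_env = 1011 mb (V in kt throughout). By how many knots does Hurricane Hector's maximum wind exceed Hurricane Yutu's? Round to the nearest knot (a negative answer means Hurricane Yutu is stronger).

-44 kt

Hurricane Hector: ΔP = 32; V ≈ 6.58 × 32^0.623 ≈ 57.01 kt.
Hurricane Yutu: ΔP = 88; V ≈ 6.36 × 88^0.617 ≈ 100.74 kt.
Difference ≈ 57.01 − 100.74 = -43.73 → -44 kt.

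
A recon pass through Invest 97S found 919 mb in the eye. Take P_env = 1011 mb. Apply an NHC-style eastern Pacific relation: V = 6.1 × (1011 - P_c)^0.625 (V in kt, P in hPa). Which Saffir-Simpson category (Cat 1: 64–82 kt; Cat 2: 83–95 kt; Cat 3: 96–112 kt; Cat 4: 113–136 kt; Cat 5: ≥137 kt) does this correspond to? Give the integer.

ΔP = 1011 − 919 = 92 mb.
V ≈ 6.1 × 92^0.625 = 6.1 × 16.88 ≈ 103 kt.
103 kt falls in the Category 3 band.

3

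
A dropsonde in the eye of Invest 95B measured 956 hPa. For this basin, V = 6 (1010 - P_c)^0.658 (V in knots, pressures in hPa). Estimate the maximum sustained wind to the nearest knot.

ΔP = 1010 − 956 = 54 hPa.
54^0.658 ≈ 13.801.
V ≈ 6 × 13.801 ≈ 82.8 kt.

83 kt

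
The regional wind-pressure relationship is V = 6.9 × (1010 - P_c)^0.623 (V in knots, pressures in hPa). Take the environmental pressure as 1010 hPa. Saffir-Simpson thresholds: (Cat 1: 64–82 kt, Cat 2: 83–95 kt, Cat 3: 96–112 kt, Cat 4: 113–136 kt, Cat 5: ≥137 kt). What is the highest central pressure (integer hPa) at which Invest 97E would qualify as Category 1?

Category 1 begins at V = 64 kt.
Required ΔP = (64/6.9)^(1/0.623) = 9.275^1.605 ≈ 35.70 hPa.
P_c ≤ 1010 − 35.70 = 974.30, so the highest integer P_c is 974 hPa.

974 hPa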